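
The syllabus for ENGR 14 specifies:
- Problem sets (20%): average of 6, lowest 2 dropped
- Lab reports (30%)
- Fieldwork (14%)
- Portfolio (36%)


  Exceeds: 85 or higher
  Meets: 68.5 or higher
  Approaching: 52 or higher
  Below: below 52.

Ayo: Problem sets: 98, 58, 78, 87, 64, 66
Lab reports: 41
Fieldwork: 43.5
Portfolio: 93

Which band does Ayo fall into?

Approaching

Problem sets: drop 58, 64 → average of remaining 4 = 329/4 = 82.25
Weighted total:
  Problem sets 82.25 × 0.2 = 16.45
  Lab reports 41 × 0.3 = 12.3
  Fieldwork 43.5 × 0.14 = 6.09
  Portfolio 93 × 0.36 = 33.48
Sum = 68.32
68.32 is ≥ 52 and < 68.5 → Approaching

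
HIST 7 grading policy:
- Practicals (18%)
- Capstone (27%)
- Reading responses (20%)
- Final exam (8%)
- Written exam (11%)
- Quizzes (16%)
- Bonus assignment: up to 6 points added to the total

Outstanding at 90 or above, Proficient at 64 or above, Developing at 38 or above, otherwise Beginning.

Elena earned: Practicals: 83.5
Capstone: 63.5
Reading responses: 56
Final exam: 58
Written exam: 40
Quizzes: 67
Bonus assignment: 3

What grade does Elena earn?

Weighted total:
  Practicals 83.5 × 0.18 = 15.03
  Capstone 63.5 × 0.27 = 17.145
  Reading responses 56 × 0.2 = 11.2
  Final exam 58 × 0.08 = 4.64
  Written exam 40 × 0.11 = 4.4
  Quizzes 67 × 0.16 = 10.72
Sum = 63.135
Bonus assignment: 63.135 + 3 = 66.135
66.135 is ≥ 64 and < 90 → Proficient

Proficient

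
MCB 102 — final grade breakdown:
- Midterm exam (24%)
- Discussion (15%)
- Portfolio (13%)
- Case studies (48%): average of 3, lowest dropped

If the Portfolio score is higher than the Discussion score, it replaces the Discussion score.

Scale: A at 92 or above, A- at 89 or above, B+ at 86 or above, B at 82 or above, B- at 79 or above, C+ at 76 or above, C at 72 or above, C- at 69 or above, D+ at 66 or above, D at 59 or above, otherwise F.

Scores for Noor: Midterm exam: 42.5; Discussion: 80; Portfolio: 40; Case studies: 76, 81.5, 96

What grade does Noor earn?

Case studies: drop 76 → average of remaining 2 = 177.5/2 = 88.75
Portfolio (40) ≤ Discussion (80), so Discussion stays at 80.
Weighted total:
  Midterm exam 42.5 × 0.24 = 10.2
  Discussion 80 × 0.15 = 12
  Portfolio 40 × 0.13 = 5.2
  Case studies 88.75 × 0.48 = 42.6
Sum = 70
70 is ≥ 69 and < 72 → C-

C-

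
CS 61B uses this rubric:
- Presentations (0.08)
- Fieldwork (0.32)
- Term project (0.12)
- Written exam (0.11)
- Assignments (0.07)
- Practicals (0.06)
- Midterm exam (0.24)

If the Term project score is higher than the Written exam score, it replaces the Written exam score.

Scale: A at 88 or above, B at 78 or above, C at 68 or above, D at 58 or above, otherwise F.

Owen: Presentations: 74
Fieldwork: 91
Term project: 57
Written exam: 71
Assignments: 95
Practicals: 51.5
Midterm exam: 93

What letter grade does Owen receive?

B

Term project (57) ≤ Written exam (71), so Written exam stays at 71.
Weighted total:
  Presentations 74 × 0.08 = 5.92
  Fieldwork 91 × 0.32 = 29.12
  Term project 57 × 0.12 = 6.84
  Written exam 71 × 0.11 = 7.81
  Assignments 95 × 0.07 = 6.65
  Practicals 51.5 × 0.06 = 3.09
  Midterm exam 93 × 0.24 = 22.32
Sum = 81.75
81.75 is ≥ 78 and < 88 → B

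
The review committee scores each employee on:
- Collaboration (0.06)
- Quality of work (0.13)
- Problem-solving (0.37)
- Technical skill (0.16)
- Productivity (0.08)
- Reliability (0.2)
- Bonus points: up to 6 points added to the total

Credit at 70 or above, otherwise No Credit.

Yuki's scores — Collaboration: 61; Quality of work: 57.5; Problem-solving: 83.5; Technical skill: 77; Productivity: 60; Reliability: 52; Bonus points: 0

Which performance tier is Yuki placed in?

Weighted total:
  Collaboration 61 × 0.06 = 3.66
  Quality of work 57.5 × 0.13 = 7.475
  Problem-solving 83.5 × 0.37 = 30.895
  Technical skill 77 × 0.16 = 12.32
  Productivity 60 × 0.08 = 4.8
  Reliability 52 × 0.2 = 10.4
Sum = 69.55
Bonus points: 69.55 + 0 = 69.55
69.55 < 70 → No Credit

No Credit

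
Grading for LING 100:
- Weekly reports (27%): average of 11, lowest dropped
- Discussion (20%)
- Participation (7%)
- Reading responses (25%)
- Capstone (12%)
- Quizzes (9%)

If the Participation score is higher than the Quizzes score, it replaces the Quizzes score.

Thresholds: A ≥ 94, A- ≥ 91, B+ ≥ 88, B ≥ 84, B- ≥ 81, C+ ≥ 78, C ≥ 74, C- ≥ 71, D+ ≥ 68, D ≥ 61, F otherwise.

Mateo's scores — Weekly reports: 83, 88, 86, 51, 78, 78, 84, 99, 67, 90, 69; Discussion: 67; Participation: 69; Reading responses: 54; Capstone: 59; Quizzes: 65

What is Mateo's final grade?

Weekly reports: drop 51 → average of remaining 10 = 822/10 = 82.2
Participation (69) > Quizzes (65), so Quizzes counts as 69.
Weighted total:
  Weekly reports 82.2 × 0.27 = 22.194
  Discussion 67 × 0.2 = 13.4
  Participation 69 × 0.07 = 4.83
  Reading responses 54 × 0.25 = 13.5
  Capstone 59 × 0.12 = 7.08
  Quizzes 69 × 0.09 = 6.21
Sum = 67.214
67.214 is ≥ 61 and < 68 → D

D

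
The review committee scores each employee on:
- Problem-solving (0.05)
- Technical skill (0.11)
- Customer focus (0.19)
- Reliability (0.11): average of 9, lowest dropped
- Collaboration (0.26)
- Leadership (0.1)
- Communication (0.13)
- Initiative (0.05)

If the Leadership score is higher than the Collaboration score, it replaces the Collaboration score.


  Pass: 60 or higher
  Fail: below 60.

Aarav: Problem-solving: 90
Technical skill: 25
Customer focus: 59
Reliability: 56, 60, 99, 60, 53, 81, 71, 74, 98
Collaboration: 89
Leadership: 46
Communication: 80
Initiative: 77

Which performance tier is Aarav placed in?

Pass

Reliability: drop 53 → average of remaining 8 = 599/8 = 74.875
Leadership (46) ≤ Collaboration (89), so Collaboration stays at 89.
Weighted total:
  Problem-solving 90 × 0.05 = 4.5
  Technical skill 25 × 0.11 = 2.75
  Customer focus 59 × 0.19 = 11.21
  Reliability 74.875 × 0.11 = 8.23625
  Collaboration 89 × 0.26 = 23.14
  Leadership 46 × 0.1 = 4.6
  Communication 80 × 0.13 = 10.4
  Initiative 77 × 0.05 = 3.85
Sum = 68.68625
68.68625 ≥ 60 → Pass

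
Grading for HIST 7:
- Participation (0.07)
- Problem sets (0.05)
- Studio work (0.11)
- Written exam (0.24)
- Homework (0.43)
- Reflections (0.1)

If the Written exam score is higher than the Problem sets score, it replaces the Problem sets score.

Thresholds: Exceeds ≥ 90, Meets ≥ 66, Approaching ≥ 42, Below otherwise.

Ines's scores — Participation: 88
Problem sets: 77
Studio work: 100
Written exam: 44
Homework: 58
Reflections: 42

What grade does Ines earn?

Approaching

Written exam (44) ≤ Problem sets (77), so Problem sets stays at 77.
Weighted total:
  Participation 88 × 0.07 = 6.16
  Problem sets 77 × 0.05 = 3.85
  Studio work 100 × 0.11 = 11
  Written exam 44 × 0.24 = 10.56
  Homework 58 × 0.43 = 24.94
  Reflections 42 × 0.1 = 4.2
Sum = 60.71
60.71 is ≥ 42 and < 66 → Approaching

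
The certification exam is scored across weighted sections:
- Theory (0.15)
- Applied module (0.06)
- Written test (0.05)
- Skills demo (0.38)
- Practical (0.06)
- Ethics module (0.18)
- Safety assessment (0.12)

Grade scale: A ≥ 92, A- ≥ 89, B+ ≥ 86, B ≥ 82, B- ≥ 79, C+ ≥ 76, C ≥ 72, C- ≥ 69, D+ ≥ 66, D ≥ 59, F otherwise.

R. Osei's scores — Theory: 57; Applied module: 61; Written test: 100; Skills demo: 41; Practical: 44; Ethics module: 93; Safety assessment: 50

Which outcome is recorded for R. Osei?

F

Weighted total:
  Theory 57 × 0.15 = 8.55
  Applied module 61 × 0.06 = 3.66
  Written test 100 × 0.05 = 5
  Skills demo 41 × 0.38 = 15.58
  Practical 44 × 0.06 = 2.64
  Ethics module 93 × 0.18 = 16.74
  Safety assessment 50 × 0.12 = 6
Sum = 58.17
58.17 < 59 → F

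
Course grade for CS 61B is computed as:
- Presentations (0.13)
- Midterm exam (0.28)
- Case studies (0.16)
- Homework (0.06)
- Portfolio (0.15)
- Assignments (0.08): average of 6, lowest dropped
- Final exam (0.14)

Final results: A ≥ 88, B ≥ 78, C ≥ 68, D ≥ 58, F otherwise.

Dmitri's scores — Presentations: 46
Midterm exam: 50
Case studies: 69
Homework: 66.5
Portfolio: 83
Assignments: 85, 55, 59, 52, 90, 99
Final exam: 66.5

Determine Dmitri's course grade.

Assignments: drop 52 → average of remaining 5 = 388/5 = 77.6
Weighted total:
  Presentations 46 × 0.13 = 5.98
  Midterm exam 50 × 0.28 = 14
  Case studies 69 × 0.16 = 11.04
  Homework 66.5 × 0.06 = 3.99
  Portfolio 83 × 0.15 = 12.45
  Assignments 77.6 × 0.08 = 6.208
  Final exam 66.5 × 0.14 = 9.31
Sum = 62.978
62.978 is ≥ 58 and < 68 → D

D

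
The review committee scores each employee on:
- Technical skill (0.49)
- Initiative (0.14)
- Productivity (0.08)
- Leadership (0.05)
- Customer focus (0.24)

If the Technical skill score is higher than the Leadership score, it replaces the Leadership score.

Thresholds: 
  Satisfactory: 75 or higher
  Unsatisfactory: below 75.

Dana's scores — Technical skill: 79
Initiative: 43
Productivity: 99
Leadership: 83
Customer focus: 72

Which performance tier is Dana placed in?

Technical skill (79) ≤ Leadership (83), so Leadership stays at 83.
Weighted total:
  Technical skill 79 × 0.49 = 38.71
  Initiative 43 × 0.14 = 6.02
  Productivity 99 × 0.08 = 7.92
  Leadership 83 × 0.05 = 4.15
  Customer focus 72 × 0.24 = 17.28
Sum = 74.08
74.08 < 75 → Unsatisfactory

Unsatisfactory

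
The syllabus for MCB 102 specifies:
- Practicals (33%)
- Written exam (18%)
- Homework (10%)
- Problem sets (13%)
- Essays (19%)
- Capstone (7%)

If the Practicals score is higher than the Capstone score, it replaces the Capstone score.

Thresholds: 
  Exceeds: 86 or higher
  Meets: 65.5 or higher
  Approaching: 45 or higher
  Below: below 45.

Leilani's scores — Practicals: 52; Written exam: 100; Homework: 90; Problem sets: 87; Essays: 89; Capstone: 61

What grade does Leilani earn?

Practicals (52) ≤ Capstone (61), so Capstone stays at 61.
Weighted total:
  Practicals 52 × 0.33 = 17.16
  Written exam 100 × 0.18 = 18
  Homework 90 × 0.1 = 9
  Problem sets 87 × 0.13 = 11.31
  Essays 89 × 0.19 = 16.91
  Capstone 61 × 0.07 = 4.27
Sum = 76.65
76.65 is ≥ 65.5 and < 86 → Meets

Meets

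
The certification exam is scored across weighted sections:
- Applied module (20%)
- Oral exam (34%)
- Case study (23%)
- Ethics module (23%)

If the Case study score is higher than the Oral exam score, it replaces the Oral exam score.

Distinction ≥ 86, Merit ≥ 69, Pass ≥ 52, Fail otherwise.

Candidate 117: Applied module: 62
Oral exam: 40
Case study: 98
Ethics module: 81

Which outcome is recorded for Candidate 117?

Case study (98) > Oral exam (40), so Oral exam counts as 98.
Weighted total:
  Applied module 62 × 0.2 = 12.4
  Oral exam 98 × 0.34 = 33.32
  Case study 98 × 0.23 = 22.54
  Ethics module 81 × 0.23 = 18.63
Sum = 86.89
86.89 ≥ 86 → Distinction

Distinction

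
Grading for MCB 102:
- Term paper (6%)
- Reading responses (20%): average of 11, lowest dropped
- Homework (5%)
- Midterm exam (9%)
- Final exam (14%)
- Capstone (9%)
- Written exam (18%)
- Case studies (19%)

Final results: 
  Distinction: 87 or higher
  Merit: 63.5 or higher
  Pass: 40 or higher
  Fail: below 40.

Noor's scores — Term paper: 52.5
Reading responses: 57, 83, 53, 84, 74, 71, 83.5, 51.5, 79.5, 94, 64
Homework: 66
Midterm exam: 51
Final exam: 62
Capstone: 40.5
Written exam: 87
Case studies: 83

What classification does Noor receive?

Reading responses: drop 51.5 → average of remaining 10 = 743/10 = 74.3
Weighted total:
  Term paper 52.5 × 0.06 = 3.15
  Reading responses 74.3 × 0.2 = 14.86
  Homework 66 × 0.05 = 3.3
  Midterm exam 51 × 0.09 = 4.59
  Final exam 62 × 0.14 = 8.68
  Capstone 40.5 × 0.09 = 3.645
  Written exam 87 × 0.18 = 15.66
  Case studies 83 × 0.19 = 15.77
Sum = 69.655
69.655 is ≥ 63.5 and < 87 → Merit

Merit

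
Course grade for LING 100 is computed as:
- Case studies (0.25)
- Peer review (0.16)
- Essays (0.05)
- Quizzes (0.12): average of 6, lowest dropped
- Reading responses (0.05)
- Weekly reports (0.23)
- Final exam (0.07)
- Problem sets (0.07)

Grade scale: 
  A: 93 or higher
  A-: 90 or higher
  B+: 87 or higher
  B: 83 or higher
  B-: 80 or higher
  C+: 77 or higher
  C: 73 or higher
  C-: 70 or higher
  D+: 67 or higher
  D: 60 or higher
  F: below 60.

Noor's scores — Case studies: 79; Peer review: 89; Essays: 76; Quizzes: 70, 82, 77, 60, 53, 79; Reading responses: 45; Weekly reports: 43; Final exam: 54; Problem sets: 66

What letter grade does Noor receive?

D+

Quizzes: drop 53 → average of remaining 5 = 368/5 = 73.6
Weighted total:
  Case studies 79 × 0.25 = 19.75
  Peer review 89 × 0.16 = 14.24
  Essays 76 × 0.05 = 3.8
  Quizzes 73.6 × 0.12 = 8.832
  Reading responses 45 × 0.05 = 2.25
  Weekly reports 43 × 0.23 = 9.89
  Final exam 54 × 0.07 = 3.78
  Problem sets 66 × 0.07 = 4.62
Sum = 67.162
67.162 is ≥ 67 and < 70 → D+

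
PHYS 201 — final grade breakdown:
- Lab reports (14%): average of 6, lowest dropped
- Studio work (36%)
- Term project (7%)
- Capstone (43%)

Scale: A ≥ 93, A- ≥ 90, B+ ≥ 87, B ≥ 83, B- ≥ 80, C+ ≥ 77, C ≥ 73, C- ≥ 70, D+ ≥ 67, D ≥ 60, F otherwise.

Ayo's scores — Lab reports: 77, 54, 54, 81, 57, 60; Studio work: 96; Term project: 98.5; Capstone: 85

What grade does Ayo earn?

B+

Lab reports: drop 54 → average of remaining 5 = 329/5 = 65.8
Weighted total:
  Lab reports 65.8 × 0.14 = 9.212
  Studio work 96 × 0.36 = 34.56
  Term project 98.5 × 0.07 = 6.895
  Capstone 85 × 0.43 = 36.55
Sum = 87.217
87.217 is ≥ 87 and < 90 → B+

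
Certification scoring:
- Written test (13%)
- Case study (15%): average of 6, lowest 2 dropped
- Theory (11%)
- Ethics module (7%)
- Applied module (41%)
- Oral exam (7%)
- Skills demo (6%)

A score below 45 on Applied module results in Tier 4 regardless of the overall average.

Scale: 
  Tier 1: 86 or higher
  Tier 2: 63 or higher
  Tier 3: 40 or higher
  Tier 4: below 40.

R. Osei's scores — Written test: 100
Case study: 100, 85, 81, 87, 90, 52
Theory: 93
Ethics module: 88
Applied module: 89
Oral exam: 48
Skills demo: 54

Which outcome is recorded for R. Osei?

Tier 1

Case study: drop 52, 81 → average of remaining 4 = 362/4 = 90.5
Applied module score 89 ≥ 45: minimum met.
Weighted total:
  Written test 100 × 0.13 = 13
  Case study 90.5 × 0.15 = 13.575
  Theory 93 × 0.11 = 10.23
  Ethics module 88 × 0.07 = 6.16
  Applied module 89 × 0.41 = 36.49
  Oral exam 48 × 0.07 = 3.36
  Skills demo 54 × 0.06 = 3.24
Sum = 86.055
86.055 ≥ 86 → Tier 1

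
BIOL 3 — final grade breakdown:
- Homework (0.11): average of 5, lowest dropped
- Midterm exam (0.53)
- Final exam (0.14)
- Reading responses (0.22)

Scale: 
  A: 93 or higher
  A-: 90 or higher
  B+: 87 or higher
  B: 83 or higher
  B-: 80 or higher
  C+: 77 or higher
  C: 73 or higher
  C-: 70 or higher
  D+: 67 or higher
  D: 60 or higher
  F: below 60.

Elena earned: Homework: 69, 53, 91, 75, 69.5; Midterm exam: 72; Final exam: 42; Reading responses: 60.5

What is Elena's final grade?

Homework: drop 53 → average of remaining 4 = 304.5/4 = 76.125
Weighted total:
  Homework 76.125 × 0.11 = 8.37375
  Midterm exam 72 × 0.53 = 38.16
  Final exam 42 × 0.14 = 5.88
  Reading responses 60.5 × 0.22 = 13.31
Sum = 65.72375
65.72375 is ≥ 60 and < 67 → D

D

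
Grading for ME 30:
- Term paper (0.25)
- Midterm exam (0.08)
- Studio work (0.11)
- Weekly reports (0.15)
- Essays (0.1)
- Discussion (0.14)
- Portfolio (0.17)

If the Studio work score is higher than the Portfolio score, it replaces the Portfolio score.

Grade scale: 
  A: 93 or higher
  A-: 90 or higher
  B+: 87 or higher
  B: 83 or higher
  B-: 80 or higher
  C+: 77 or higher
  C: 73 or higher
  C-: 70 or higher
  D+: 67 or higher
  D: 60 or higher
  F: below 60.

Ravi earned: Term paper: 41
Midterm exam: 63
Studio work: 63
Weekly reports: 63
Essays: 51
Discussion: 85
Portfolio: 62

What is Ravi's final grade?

F

Studio work (63) > Portfolio (62), so Portfolio counts as 63.
Weighted total:
  Term paper 41 × 0.25 = 10.25
  Midterm exam 63 × 0.08 = 5.04
  Studio work 63 × 0.11 = 6.93
  Weekly reports 63 × 0.15 = 9.45
  Essays 51 × 0.1 = 5.1
  Discussion 85 × 0.14 = 11.9
  Portfolio 63 × 0.17 = 10.71
Sum = 59.38
59.38 < 60 → F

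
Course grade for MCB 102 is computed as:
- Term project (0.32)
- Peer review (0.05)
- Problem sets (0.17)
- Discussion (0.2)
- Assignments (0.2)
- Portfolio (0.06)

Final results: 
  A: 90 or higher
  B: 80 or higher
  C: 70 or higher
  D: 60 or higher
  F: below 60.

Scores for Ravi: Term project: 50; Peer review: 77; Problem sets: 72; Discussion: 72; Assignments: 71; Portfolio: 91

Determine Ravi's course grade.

D

Weighted total:
  Term project 50 × 0.32 = 16
  Peer review 77 × 0.05 = 3.85
  Problem sets 72 × 0.17 = 12.24
  Discussion 72 × 0.2 = 14.4
  Assignments 71 × 0.2 = 14.2
  Portfolio 91 × 0.06 = 5.46
Sum = 66.15
66.15 is ≥ 60 and < 70 → D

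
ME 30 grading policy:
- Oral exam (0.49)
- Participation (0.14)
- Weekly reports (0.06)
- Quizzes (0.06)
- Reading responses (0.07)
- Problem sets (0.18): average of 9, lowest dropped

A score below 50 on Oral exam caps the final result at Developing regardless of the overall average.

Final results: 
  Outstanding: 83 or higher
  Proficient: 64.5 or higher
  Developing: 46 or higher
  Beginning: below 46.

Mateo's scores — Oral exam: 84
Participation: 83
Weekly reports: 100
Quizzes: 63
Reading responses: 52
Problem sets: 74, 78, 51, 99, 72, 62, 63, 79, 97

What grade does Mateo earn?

Problem sets: drop 51 → average of remaining 8 = 624/8 = 78
Oral exam score 84 ≥ 50: minimum met.
Weighted total:
  Oral exam 84 × 0.49 = 41.16
  Participation 83 × 0.14 = 11.62
  Weekly reports 100 × 0.06 = 6
  Quizzes 63 × 0.06 = 3.78
  Reading responses 52 × 0.07 = 3.64
  Problem sets 78 × 0.18 = 14.04
Sum = 80.24
80.24 is ≥ 64.5 and < 83 → Proficient

Proficient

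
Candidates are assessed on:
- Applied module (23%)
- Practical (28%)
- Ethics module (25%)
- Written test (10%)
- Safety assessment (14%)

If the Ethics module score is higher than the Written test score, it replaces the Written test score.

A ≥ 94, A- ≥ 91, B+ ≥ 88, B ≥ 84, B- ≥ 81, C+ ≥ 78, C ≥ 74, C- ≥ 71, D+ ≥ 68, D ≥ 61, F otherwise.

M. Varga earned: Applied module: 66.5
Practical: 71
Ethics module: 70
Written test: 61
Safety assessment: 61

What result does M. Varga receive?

Ethics module (70) > Written test (61), so Written test counts as 70.
Weighted total:
  Applied module 66.5 × 0.23 = 15.295
  Practical 71 × 0.28 = 19.88
  Ethics module 70 × 0.25 = 17.5
  Written test 70 × 0.1 = 7
  Safety assessment 61 × 0.14 = 8.54
Sum = 68.215
68.215 is ≥ 68 and < 71 → D+

D+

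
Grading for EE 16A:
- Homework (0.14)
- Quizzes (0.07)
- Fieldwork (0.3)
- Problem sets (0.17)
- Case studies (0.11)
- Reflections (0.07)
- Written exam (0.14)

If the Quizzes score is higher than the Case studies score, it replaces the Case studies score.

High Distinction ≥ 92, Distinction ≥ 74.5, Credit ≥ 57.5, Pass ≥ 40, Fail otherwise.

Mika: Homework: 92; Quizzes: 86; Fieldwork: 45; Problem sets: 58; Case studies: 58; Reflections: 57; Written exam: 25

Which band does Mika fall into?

Quizzes (86) > Case studies (58), so Case studies counts as 86.
Weighted total:
  Homework 92 × 0.14 = 12.88
  Quizzes 86 × 0.07 = 6.02
  Fieldwork 45 × 0.3 = 13.5
  Problem sets 58 × 0.17 = 9.86
  Case studies 86 × 0.11 = 9.46
  Reflections 57 × 0.07 = 3.99
  Written exam 25 × 0.14 = 3.5
Sum = 59.21
59.21 is ≥ 57.5 and < 74.5 → Credit

Credit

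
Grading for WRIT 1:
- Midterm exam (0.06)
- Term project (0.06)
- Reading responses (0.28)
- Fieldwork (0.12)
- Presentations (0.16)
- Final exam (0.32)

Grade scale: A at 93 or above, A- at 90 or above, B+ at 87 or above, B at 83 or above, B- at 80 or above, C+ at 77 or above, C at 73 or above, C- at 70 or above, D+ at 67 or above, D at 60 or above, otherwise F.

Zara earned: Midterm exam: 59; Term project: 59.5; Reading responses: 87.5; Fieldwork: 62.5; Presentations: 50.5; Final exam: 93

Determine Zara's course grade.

C

Weighted total:
  Midterm exam 59 × 0.06 = 3.54
  Term project 59.5 × 0.06 = 3.57
  Reading responses 87.5 × 0.28 = 24.5
  Fieldwork 62.5 × 0.12 = 7.5
  Presentations 50.5 × 0.16 = 8.08
  Final exam 93 × 0.32 = 29.76
Sum = 76.95
76.95 is ≥ 73 and < 77 → C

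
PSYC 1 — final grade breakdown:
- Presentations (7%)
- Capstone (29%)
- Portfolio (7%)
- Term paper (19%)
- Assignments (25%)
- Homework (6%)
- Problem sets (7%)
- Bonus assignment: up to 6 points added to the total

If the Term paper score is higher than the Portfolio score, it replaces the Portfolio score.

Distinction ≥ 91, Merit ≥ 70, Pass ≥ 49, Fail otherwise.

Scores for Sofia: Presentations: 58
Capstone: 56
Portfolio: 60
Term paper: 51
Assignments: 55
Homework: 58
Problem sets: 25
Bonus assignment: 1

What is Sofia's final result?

Pass

Term paper (51) ≤ Portfolio (60), so Portfolio stays at 60.
Weighted total:
  Presentations 58 × 0.07 = 4.06
  Capstone 56 × 0.29 = 16.24
  Portfolio 60 × 0.07 = 4.2
  Term paper 51 × 0.19 = 9.69
  Assignments 55 × 0.25 = 13.75
  Homework 58 × 0.06 = 3.48
  Problem sets 25 × 0.07 = 1.75
Sum = 53.17
Bonus assignment: 53.17 + 1 = 54.17
54.17 is ≥ 49 and < 70 → Pass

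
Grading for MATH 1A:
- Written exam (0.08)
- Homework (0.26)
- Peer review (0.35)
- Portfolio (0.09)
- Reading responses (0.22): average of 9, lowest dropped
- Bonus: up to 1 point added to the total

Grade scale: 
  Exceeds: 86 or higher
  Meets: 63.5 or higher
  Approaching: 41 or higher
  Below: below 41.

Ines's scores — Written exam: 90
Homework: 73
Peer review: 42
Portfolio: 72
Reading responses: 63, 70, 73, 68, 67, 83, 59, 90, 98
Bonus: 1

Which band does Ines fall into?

Reading responses: drop 59 → average of remaining 8 = 612/8 = 76.5
Weighted total:
  Written exam 90 × 0.08 = 7.2
  Homework 73 × 0.26 = 18.98
  Peer review 42 × 0.35 = 14.7
  Portfolio 72 × 0.09 = 6.48
  Reading responses 76.5 × 0.22 = 16.83
Sum = 64.19
Bonus: 64.19 + 1 = 65.19
65.19 is ≥ 63.5 and < 86 → Meets

Meets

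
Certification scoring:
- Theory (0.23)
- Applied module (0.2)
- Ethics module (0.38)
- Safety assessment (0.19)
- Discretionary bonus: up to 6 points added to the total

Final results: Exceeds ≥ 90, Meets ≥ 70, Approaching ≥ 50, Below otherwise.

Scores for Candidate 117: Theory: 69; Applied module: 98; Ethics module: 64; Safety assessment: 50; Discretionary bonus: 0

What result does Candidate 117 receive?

Approaching

Weighted total:
  Theory 69 × 0.23 = 15.87
  Applied module 98 × 0.2 = 19.6
  Ethics module 64 × 0.38 = 24.32
  Safety assessment 50 × 0.19 = 9.5
Sum = 69.29
Discretionary bonus: 69.29 + 0 = 69.29
69.29 is ≥ 50 and < 70 → Approaching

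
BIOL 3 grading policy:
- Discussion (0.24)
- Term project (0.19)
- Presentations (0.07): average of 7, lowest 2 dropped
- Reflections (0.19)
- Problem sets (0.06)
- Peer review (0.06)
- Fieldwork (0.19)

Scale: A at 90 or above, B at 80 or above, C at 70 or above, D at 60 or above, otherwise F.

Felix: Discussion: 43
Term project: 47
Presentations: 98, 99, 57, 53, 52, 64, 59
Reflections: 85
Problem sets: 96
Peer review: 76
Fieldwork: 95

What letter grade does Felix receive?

D

Presentations: drop 52, 53 → average of remaining 5 = 377/5 = 75.4
Weighted total:
  Discussion 43 × 0.24 = 10.32
  Term project 47 × 0.19 = 8.93
  Presentations 75.4 × 0.07 = 5.278
  Reflections 85 × 0.19 = 16.15
  Problem sets 96 × 0.06 = 5.76
  Peer review 76 × 0.06 = 4.56
  Fieldwork 95 × 0.19 = 18.05
Sum = 69.048
69.048 is ≥ 60 and < 70 → D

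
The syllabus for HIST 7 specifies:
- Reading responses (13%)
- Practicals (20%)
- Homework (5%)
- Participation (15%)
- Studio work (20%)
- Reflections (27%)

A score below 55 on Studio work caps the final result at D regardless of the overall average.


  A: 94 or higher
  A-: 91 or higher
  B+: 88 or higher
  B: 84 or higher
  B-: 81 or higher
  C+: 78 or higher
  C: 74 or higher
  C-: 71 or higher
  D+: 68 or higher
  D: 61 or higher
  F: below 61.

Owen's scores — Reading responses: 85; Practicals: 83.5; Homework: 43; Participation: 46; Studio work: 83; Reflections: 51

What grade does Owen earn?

D

Studio work score 83 ≥ 55: minimum met.
Weighted total:
  Reading responses 85 × 0.13 = 11.05
  Practicals 83.5 × 0.2 = 16.7
  Homework 43 × 0.05 = 2.15
  Participation 46 × 0.15 = 6.9
  Studio work 83 × 0.2 = 16.6
  Reflections 51 × 0.27 = 13.77
Sum = 67.17
67.17 is ≥ 61 and < 68 → D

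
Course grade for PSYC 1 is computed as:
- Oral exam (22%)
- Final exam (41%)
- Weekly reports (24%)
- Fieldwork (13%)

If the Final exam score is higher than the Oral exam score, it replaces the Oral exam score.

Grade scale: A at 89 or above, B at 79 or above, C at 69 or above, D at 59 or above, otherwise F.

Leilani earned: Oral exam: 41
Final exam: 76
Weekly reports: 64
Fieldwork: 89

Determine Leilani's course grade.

Final exam (76) > Oral exam (41), so Oral exam counts as 76.
Weighted total:
  Oral exam 76 × 0.22 = 16.72
  Final exam 76 × 0.41 = 31.16
  Weekly reports 64 × 0.24 = 15.36
  Fieldwork 89 × 0.13 = 11.57
Sum = 74.81
74.81 is ≥ 69 and < 79 → C

C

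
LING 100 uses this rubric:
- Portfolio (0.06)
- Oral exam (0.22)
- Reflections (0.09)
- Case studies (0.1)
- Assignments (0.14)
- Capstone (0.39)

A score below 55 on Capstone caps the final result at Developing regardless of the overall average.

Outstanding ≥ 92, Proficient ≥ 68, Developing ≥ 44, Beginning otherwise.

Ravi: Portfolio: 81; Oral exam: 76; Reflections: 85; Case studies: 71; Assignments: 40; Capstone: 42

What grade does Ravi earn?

Developing

Capstone score 42 < 55: minimum not met.
Weighted total:
  Portfolio 81 × 0.06 = 4.86
  Oral exam 76 × 0.22 = 16.72
  Reflections 85 × 0.09 = 7.65
  Case studies 71 × 0.1 = 7.1
  Assignments 40 × 0.14 = 5.6
  Capstone 42 × 0.39 = 16.38
Sum = 58.31
58.31 would be Developing; cap at Developing applies → Developing.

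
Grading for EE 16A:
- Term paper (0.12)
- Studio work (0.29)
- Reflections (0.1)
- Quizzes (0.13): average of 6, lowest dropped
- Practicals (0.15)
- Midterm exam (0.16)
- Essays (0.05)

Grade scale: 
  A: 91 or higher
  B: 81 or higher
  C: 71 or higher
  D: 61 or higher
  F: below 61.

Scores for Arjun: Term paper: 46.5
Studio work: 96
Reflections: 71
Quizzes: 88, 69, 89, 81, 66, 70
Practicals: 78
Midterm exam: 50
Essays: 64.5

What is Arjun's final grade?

C

Quizzes: drop 66 → average of remaining 5 = 397/5 = 79.4
Weighted total:
  Term paper 46.5 × 0.12 = 5.58
  Studio work 96 × 0.29 = 27.84
  Reflections 71 × 0.1 = 7.1
  Quizzes 79.4 × 0.13 = 10.322
  Practicals 78 × 0.15 = 11.7
  Midterm exam 50 × 0.16 = 8
  Essays 64.5 × 0.05 = 3.225
Sum = 73.767
73.767 is ≥ 71 and < 81 → C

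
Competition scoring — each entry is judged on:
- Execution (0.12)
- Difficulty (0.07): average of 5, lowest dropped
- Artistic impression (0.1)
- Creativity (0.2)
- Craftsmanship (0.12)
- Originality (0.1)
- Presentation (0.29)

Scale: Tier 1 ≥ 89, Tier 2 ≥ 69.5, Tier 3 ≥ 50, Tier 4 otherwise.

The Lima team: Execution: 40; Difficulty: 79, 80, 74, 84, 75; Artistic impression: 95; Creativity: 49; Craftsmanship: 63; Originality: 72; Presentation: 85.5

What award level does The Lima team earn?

Tier 3

Difficulty: drop 74 → average of remaining 4 = 318/4 = 79.5
Weighted total:
  Execution 40 × 0.12 = 4.8
  Difficulty 79.5 × 0.07 = 5.565
  Artistic impression 95 × 0.1 = 9.5
  Creativity 49 × 0.2 = 9.8
  Craftsmanship 63 × 0.12 = 7.56
  Originality 72 × 0.1 = 7.2
  Presentation 85.5 × 0.29 = 24.795
Sum = 69.22
69.22 is ≥ 50 and < 69.5 → Tier 3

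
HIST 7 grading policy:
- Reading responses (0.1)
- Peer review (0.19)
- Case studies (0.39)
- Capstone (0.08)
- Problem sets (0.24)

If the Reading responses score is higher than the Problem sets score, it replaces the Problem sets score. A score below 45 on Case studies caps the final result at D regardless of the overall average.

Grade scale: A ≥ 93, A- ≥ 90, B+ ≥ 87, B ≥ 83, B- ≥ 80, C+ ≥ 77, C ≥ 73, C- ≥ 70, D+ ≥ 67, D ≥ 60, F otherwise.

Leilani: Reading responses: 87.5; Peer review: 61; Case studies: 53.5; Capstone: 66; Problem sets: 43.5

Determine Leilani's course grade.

D+

Reading responses (87.5) > Problem sets (43.5), so Problem sets counts as 87.5.
Case studies score 53.5 ≥ 45: minimum met.
Weighted total:
  Reading responses 87.5 × 0.1 = 8.75
  Peer review 61 × 0.19 = 11.59
  Case studies 53.5 × 0.39 = 20.865
  Capstone 66 × 0.08 = 5.28
  Problem sets 87.5 × 0.24 = 21
Sum = 67.485
67.485 is ≥ 67 and < 70 → D+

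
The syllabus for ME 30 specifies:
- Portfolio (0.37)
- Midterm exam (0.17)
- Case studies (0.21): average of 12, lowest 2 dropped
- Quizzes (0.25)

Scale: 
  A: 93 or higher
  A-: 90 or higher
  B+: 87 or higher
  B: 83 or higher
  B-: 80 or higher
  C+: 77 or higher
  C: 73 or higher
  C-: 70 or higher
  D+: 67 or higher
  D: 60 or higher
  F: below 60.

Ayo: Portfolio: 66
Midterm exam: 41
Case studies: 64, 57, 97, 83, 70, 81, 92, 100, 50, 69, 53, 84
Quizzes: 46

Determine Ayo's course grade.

Case studies: drop 50, 53 → average of remaining 10 = 797/10 = 79.7
Weighted total:
  Portfolio 66 × 0.37 = 24.42
  Midterm exam 41 × 0.17 = 6.97
  Case studies 79.7 × 0.21 = 16.737
  Quizzes 46 × 0.25 = 11.5
Sum = 59.627
59.627 < 60 → F

F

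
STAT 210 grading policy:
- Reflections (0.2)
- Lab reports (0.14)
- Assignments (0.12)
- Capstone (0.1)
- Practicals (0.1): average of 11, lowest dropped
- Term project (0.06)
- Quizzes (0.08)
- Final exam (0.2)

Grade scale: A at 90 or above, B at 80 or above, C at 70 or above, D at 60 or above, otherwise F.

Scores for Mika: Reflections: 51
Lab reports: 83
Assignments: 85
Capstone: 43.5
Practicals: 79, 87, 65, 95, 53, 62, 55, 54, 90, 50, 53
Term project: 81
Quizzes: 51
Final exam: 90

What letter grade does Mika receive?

C

Practicals: drop 50 → average of remaining 10 = 693/10 = 69.3
Weighted total:
  Reflections 51 × 0.2 = 10.2
  Lab reports 83 × 0.14 = 11.62
  Assignments 85 × 0.12 = 10.2
  Capstone 43.5 × 0.1 = 4.35
  Practicals 69.3 × 0.1 = 6.93
  Term project 81 × 0.06 = 4.86
  Quizzes 51 × 0.08 = 4.08
  Final exam 90 × 0.2 = 18
Sum = 70.24
70.24 is ≥ 70 and < 80 → C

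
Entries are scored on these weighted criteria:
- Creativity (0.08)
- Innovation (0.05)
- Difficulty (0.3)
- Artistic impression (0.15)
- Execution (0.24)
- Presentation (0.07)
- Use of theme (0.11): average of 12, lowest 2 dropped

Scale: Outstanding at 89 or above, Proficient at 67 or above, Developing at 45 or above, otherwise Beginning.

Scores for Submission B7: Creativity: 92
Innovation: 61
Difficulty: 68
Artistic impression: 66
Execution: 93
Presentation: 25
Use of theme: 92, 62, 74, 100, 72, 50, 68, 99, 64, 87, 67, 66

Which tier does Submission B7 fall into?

Proficient

Use of theme: drop 50, 62 → average of remaining 10 = 789/10 = 78.9
Weighted total:
  Creativity 92 × 0.08 = 7.36
  Innovation 61 × 0.05 = 3.05
  Difficulty 68 × 0.3 = 20.4
  Artistic impression 66 × 0.15 = 9.9
  Execution 93 × 0.24 = 22.32
  Presentation 25 × 0.07 = 1.75
  Use of theme 78.9 × 0.11 = 8.679
Sum = 73.459
73.459 is ≥ 67 and < 89 → Proficient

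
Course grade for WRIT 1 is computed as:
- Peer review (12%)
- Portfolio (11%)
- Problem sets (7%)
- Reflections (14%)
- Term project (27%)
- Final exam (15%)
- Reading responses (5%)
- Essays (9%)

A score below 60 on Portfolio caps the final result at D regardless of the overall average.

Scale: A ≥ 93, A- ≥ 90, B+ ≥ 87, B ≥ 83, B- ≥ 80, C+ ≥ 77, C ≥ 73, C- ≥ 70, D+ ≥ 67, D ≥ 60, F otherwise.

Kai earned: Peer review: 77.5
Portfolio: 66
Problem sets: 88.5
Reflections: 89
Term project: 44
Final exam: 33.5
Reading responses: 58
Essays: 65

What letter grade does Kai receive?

Portfolio score 66 ≥ 60: minimum met.
Weighted total:
  Peer review 77.5 × 0.12 = 9.3
  Portfolio 66 × 0.11 = 7.26
  Problem sets 88.5 × 0.07 = 6.195
  Reflections 89 × 0.14 = 12.46
  Term project 44 × 0.27 = 11.88
  Final exam 33.5 × 0.15 = 5.025
  Reading responses 58 × 0.05 = 2.9
  Essays 65 × 0.09 = 5.85
Sum = 60.87
60.87 is ≥ 60 and < 67 → D

D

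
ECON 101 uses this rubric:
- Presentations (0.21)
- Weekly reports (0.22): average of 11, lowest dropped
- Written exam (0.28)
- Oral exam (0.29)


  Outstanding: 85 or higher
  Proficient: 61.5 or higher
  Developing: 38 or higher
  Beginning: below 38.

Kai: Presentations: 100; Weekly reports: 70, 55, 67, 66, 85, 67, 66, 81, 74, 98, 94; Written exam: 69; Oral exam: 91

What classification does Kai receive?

Weekly reports: drop 55 → average of remaining 10 = 768/10 = 76.8
Weighted total:
  Presentations 100 × 0.21 = 21
  Weekly reports 76.8 × 0.22 = 16.896
  Written exam 69 × 0.28 = 19.32
  Oral exam 91 × 0.29 = 26.39
Sum = 83.606
83.606 is ≥ 61.5 and < 85 → Proficient

Proficient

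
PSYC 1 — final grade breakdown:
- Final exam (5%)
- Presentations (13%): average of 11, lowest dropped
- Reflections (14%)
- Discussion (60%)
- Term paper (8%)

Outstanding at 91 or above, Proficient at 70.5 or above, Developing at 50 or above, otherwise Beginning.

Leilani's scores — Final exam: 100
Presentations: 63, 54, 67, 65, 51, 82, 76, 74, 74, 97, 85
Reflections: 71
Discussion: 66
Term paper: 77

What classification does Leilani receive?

Presentations: drop 51 → average of remaining 10 = 737/10 = 73.7
Weighted total:
  Final exam 100 × 0.05 = 5
  Presentations 73.7 × 0.13 = 9.581
  Reflections 71 × 0.14 = 9.94
  Discussion 66 × 0.6 = 39.6
  Term paper 77 × 0.08 = 6.16
Sum = 70.281
70.281 is ≥ 50 and < 70.5 → Developing

Developing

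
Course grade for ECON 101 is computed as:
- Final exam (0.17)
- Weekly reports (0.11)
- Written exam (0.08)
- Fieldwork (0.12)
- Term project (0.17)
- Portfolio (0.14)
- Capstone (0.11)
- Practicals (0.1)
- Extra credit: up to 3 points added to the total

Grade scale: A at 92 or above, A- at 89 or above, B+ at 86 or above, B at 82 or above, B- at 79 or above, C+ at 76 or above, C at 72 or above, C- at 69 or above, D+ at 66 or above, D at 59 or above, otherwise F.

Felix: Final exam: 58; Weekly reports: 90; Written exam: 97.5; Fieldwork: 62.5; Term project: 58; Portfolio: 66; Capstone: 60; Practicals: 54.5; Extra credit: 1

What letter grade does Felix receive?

D+

Weighted total:
  Final exam 58 × 0.17 = 9.86
  Weekly reports 90 × 0.11 = 9.9
  Written exam 97.5 × 0.08 = 7.8
  Fieldwork 62.5 × 0.12 = 7.5
  Term project 58 × 0.17 = 9.86
  Portfolio 66 × 0.14 = 9.24
  Capstone 60 × 0.11 = 6.6
  Practicals 54.5 × 0.1 = 5.45
Sum = 66.21
Extra credit: 66.21 + 1 = 67.21
67.21 is ≥ 66 and < 69 → D+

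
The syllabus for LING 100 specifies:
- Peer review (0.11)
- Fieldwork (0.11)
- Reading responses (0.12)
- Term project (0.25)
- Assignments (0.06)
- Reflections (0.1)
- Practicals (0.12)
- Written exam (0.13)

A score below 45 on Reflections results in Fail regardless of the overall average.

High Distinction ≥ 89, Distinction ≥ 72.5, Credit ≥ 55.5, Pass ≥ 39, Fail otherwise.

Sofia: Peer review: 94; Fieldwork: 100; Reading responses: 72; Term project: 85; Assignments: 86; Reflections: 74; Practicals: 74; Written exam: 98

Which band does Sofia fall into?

Reflections score 74 ≥ 45: minimum met.
Weighted total:
  Peer review 94 × 0.11 = 10.34
  Fieldwork 100 × 0.11 = 11
  Reading responses 72 × 0.12 = 8.64
  Term project 85 × 0.25 = 21.25
  Assignments 86 × 0.06 = 5.16
  Reflections 74 × 0.1 = 7.4
  Practicals 74 × 0.12 = 8.88
  Written exam 98 × 0.13 = 12.74
Sum = 85.41
85.41 is ≥ 72.5 and < 89 → Distinction

Distinction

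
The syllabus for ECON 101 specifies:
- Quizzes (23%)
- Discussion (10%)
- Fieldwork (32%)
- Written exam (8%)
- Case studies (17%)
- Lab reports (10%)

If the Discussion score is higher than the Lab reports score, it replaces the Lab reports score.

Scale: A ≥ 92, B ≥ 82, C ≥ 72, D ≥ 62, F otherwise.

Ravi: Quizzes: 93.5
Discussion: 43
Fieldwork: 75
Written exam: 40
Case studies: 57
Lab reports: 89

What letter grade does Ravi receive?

Discussion (43) ≤ Lab reports (89), so Lab reports stays at 89.
Weighted total:
  Quizzes 93.5 × 0.23 = 21.505
  Discussion 43 × 0.1 = 4.3
  Fieldwork 75 × 0.32 = 24
  Written exam 40 × 0.08 = 3.2
  Case studies 57 × 0.17 = 9.69
  Lab reports 89 × 0.1 = 8.9
Sum = 71.595
71.595 is ≥ 62 and < 72 → D

D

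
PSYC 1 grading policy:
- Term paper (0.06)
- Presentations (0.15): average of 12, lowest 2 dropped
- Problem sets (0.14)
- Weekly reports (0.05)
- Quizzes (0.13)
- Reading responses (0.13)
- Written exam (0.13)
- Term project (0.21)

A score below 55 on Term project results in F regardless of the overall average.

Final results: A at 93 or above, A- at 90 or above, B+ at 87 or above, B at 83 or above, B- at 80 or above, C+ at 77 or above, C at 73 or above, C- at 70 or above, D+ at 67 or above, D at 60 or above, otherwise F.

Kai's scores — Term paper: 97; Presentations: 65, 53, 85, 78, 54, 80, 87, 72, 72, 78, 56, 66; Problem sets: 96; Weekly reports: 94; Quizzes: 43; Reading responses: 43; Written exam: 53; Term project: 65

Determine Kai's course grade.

D

Presentations: drop 53, 54 → average of remaining 10 = 739/10 = 73.9
Term project score 65 ≥ 55: minimum met.
Weighted total:
  Term paper 97 × 0.06 = 5.82
  Presentations 73.9 × 0.15 = 11.085
  Problem sets 96 × 0.14 = 13.44
  Weekly reports 94 × 0.05 = 4.7
  Quizzes 43 × 0.13 = 5.59
  Reading responses 43 × 0.13 = 5.59
  Written exam 53 × 0.13 = 6.89
  Term project 65 × 0.21 = 13.65
Sum = 66.765
66.765 is ≥ 60 and < 67 → D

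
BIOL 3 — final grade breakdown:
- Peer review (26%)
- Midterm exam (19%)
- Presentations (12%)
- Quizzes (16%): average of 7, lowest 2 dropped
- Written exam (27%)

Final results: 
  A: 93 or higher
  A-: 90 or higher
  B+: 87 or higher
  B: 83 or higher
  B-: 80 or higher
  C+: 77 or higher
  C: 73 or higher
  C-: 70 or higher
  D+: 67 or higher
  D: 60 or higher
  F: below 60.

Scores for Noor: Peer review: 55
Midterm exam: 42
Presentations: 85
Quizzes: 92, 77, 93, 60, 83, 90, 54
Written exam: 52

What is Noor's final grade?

Quizzes: drop 54, 60 → average of remaining 5 = 435/5 = 87
Weighted total:
  Peer review 55 × 0.26 = 14.3
  Midterm exam 42 × 0.19 = 7.98
  Presentations 85 × 0.12 = 10.2
  Quizzes 87 × 0.16 = 13.92
  Written exam 52 × 0.27 = 14.04
Sum = 60.44
60.44 is ≥ 60 and < 67 → D

D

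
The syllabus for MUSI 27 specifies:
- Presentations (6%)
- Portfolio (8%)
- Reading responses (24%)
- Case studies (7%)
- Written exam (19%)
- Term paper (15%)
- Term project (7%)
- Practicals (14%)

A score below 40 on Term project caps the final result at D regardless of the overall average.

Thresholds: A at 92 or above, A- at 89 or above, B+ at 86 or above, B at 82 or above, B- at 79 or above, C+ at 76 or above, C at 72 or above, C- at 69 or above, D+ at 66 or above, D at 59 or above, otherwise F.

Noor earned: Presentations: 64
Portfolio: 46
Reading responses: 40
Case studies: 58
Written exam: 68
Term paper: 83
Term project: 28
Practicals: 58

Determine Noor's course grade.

Term project score 28 < 40: minimum not met.
Weighted total:
  Presentations 64 × 0.06 = 3.84
  Portfolio 46 × 0.08 = 3.68
  Reading responses 40 × 0.24 = 9.6
  Case studies 58 × 0.07 = 4.06
  Written exam 68 × 0.19 = 12.92
  Term paper 83 × 0.15 = 12.45
  Term project 28 × 0.07 = 1.96
  Practicals 58 × 0.14 = 8.12
Sum = 56.63
56.63 would be F; cap at D applies → F.

F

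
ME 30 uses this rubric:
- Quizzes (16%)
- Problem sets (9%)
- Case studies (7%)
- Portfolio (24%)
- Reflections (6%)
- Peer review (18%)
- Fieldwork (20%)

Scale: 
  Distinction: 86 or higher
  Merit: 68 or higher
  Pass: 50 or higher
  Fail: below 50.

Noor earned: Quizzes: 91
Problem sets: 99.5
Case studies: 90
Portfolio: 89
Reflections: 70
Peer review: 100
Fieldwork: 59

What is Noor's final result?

Merit

Weighted total:
  Quizzes 91 × 0.16 = 14.56
  Problem sets 99.5 × 0.09 = 8.955
  Case studies 90 × 0.07 = 6.3
  Portfolio 89 × 0.24 = 21.36
  Reflections 70 × 0.06 = 4.2
  Peer review 100 × 0.18 = 18
  Fieldwork 59 × 0.2 = 11.8
Sum = 85.175
85.175 is ≥ 68 and < 86 → Merit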